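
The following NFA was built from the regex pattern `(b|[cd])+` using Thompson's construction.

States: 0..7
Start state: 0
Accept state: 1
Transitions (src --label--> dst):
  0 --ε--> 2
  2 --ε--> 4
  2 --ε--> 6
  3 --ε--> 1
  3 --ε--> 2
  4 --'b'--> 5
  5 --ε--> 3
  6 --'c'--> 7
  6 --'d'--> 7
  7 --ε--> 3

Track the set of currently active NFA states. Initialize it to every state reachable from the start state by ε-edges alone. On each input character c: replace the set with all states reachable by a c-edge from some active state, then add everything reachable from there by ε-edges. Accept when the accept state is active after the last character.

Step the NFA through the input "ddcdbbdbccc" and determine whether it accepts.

start: ε-closure({0}) = {0,2,4,6}
'd' @ 1: {1,2,3,4,6,7}  [accepting]
'd' @ 2: {1,2,3,4,6,7}  [accepting]
'c' @ 3: {1,2,3,4,6,7}  [accepting]
'd' @ 4: {1,2,3,4,6,7}  [accepting]
'b' @ 5: {1,2,3,4,5,6}  [accepting]
'b' @ 6: {1,2,3,4,5,6}  [accepting]
'd' @ 7: {1,2,3,4,6,7}  [accepting]
'b' @ 8: {1,2,3,4,5,6}  [accepting]
'c' @ 9: {1,2,3,4,6,7}  [accepting]
'c' @ 10: {1,2,3,4,6,7}  [accepting]
'c' @ 11: {1,2,3,4,6,7}  [accepting]
final: {1,2,3,4,6,7}; accept 1 in set

Answer: ACCEPT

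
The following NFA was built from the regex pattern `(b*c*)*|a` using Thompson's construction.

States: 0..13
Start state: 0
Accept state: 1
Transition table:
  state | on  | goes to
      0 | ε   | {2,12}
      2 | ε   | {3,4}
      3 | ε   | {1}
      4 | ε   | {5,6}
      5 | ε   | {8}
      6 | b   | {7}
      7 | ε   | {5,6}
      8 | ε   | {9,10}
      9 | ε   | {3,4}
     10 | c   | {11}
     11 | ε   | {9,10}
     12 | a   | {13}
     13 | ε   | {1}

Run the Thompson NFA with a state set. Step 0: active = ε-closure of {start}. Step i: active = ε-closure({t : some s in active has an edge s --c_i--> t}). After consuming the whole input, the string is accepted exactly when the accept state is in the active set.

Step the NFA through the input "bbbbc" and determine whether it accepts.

Answer: ACCEPT

Trace:
S₀ = ε-closure({0}) = {0,1,2,3,4,5,6,8,9,10,12}
'b' @ 1: {1,3,4,5,6,7,8,9,10}  ✓accept
'b' @ 2: {1,3,4,5,6,7,8,9,10}  ✓accept
'b' @ 3: {1,3,4,5,6,7,8,9,10}  ✓accept
'b' @ 4: {1,3,4,5,6,7,8,9,10}  ✓accept
'c' @ 5: {1,3,4,5,6,8,9,10,11}  ✓accept
end set {1,3,4,5,6,8,9,10,11} — state 1 in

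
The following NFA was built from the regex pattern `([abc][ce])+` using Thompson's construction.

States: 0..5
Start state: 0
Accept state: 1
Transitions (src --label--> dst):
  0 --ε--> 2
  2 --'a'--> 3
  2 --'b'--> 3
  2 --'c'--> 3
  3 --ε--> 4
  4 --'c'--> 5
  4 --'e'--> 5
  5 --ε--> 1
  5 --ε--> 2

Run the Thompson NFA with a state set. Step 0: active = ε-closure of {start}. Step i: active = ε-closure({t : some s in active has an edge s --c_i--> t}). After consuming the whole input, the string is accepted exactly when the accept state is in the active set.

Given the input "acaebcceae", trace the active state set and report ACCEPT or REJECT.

start: ε-closure({0}) = {0,2}
'a' @ 1: {3,4}
'c' @ 2: {1,2,5}  ✓accept
'a' @ 3: {3,4}
'e' @ 4: {1,2,5}  ✓accept
'b' @ 5: {3,4}
'c' @ 6: {1,2,5}  ✓accept
'c' @ 7: {3,4}
'e' @ 8: {1,2,5}  ✓accept
'a' @ 9: {3,4}
'e' @ 10: {1,2,5}  ✓accept
after full input: {1,2,5}  (accept=1 in)

Answer: ACCEPT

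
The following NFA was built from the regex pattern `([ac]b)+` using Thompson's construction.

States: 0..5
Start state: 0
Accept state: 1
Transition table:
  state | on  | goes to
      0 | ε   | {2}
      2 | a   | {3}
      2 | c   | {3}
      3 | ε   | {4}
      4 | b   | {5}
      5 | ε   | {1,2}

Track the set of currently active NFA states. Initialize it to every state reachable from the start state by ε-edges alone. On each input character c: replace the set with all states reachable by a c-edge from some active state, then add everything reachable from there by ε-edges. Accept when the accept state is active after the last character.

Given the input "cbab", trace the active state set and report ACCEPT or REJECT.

Answer: ACCEPT

Steps:
start: ε-closure({0}) = {0,2}
'c' @ 1: {3,4}
'b' @ 2: {1,2,5}  (accept∈set)
'a' @ 3: {3,4}
'b' @ 4: {1,2,5}  (accept∈set)
final: {1,2,5}; accept 1 in set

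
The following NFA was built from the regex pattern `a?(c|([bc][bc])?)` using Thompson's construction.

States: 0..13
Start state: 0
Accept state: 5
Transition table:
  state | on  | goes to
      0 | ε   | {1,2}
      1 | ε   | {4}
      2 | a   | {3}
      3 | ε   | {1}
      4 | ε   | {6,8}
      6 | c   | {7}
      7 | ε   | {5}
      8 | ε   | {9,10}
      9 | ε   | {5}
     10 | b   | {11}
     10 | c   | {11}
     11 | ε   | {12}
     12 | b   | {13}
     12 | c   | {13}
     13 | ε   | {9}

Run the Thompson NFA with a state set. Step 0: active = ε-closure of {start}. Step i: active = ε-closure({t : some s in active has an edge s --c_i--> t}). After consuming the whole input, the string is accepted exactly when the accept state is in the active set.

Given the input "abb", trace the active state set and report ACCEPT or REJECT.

Answer: ACCEPT

Steps:
S₀ = ε-closure({0}) = {0,1,2,4,5,6,8,9,10}
'a' @ 1: {1,3,4,5,6,8,9,10}  ✓accept
'b' @ 2: {11,12}
'b' @ 3: {5,9,13}  ✓accept
end set {5,9,13} — state 5 in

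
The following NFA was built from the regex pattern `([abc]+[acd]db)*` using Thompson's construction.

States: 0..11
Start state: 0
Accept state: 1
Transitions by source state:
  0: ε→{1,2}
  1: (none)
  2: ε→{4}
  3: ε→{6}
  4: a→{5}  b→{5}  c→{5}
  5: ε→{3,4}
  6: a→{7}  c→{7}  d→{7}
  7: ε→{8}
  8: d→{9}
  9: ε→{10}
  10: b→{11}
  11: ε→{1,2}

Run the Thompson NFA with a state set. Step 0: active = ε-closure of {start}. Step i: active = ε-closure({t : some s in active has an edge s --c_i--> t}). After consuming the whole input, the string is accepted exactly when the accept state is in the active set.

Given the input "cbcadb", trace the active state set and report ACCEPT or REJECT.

Answer: ACCEPT

Steps:
S₀ = ε-closure({0}) = {0,1,2,4}
'c' @ 1: {3,4,5,6}
'b' @ 2: {3,4,5,6}
'c' @ 3: {3,4,5,6,7,8}
'a' @ 4: {3,4,5,6,7,8}
'd' @ 5: {7,8,9,10}
'b' @ 6: {1,2,4,11}  (accept∈set)
final: {1,2,4,11}; accept 1 in set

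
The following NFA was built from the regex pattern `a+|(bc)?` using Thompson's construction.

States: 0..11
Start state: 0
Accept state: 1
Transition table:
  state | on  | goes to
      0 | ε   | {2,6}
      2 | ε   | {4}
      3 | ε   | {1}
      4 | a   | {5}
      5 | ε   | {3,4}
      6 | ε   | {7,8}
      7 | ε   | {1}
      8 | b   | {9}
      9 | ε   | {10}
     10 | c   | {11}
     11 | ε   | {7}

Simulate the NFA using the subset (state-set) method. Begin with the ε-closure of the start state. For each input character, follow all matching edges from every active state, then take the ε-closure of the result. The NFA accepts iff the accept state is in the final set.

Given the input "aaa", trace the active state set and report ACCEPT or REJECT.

Answer: ACCEPT

Trace:
start: ε-closure({0}) = {0,1,2,4,6,7,8}
'a' @ 1: {1,3,4,5}  (accept∈set)
'a' @ 2: {1,3,4,5}  (accept∈set)
'a' @ 3: {1,3,4,5}  (accept∈set)
final: {1,3,4,5}; accept 1 in set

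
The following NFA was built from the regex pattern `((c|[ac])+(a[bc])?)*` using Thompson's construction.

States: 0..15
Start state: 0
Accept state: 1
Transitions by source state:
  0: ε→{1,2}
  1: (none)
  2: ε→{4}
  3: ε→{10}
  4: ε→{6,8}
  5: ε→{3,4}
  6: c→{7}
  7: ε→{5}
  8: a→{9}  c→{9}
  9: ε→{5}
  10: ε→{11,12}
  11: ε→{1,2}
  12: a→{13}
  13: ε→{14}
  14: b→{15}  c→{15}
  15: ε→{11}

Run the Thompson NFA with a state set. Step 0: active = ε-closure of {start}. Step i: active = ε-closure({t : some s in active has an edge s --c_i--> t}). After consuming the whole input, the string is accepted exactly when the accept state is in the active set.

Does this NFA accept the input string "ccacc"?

start: ε-closure({0}) = {0,1,2,4,6,8}
'c' @ 1: {1,2,3,4,5,6,7,8,9,10,11,12}  (accept∈set)
'c' @ 2: {1,2,3,4,5,6,7,8,9,10,11,12}  (accept∈set)
'a' @ 3: {1,2,3,4,5,6,8,9,10,11,12,13,14}  (accept∈set)
'c' @ 4: {1,2,3,4,5,6,7,8,9,10,11,12,15}  (accept∈set)
'c' @ 5: {1,2,3,4,5,6,7,8,9,10,11,12}  (accept∈set)
final: {1,2,3,4,5,6,7,8,9,10,11,12}; accept 1 in set

Answer: ACCEPT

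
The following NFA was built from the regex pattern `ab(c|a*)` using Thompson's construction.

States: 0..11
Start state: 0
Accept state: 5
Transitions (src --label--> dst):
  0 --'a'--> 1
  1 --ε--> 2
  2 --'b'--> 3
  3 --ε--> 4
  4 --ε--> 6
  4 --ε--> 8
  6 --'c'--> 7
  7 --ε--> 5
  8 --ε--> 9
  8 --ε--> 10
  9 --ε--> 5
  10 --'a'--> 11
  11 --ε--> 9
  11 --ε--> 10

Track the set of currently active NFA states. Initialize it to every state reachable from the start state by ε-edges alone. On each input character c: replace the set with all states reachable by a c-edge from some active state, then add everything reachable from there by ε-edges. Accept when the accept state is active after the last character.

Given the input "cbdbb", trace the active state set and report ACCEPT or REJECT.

start: ε-closure({0}) = {0}
'c' @ 1: {}  — dead — no transitions
rest 'bdbb' ignored (set empty)
after full input: {}  (accept=5 not in)

Answer: REJECT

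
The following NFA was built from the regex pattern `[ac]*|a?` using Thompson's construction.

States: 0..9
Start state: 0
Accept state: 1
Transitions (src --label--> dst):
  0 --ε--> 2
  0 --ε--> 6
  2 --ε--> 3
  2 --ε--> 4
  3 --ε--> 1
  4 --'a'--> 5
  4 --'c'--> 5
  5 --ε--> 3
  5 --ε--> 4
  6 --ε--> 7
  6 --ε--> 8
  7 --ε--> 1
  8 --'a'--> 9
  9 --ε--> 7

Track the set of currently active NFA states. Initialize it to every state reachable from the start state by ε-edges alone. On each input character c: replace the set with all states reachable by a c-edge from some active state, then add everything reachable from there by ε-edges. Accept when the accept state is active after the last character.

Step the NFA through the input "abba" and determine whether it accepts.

Answer: REJECT

Derivation:
S₀ = ε-closure({0}) = {0,1,2,3,4,6,7,8}
'a' @ 1: {1,3,4,5,7,9}  [accepting]
'b' @ 2: {}  — dead — no transitions
rest 'ba' ignored (set empty)
after full input: {}  (accept=1 not in)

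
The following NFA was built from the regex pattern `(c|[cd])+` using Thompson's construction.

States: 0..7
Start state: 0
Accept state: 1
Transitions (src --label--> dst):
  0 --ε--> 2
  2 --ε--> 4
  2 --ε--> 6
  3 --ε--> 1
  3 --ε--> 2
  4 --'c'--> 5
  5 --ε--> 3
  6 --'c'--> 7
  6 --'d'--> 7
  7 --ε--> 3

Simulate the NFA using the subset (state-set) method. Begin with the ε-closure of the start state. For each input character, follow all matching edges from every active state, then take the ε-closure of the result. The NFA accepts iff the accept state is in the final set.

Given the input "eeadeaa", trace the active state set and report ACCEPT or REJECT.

Answer: REJECT

Steps:
initial (ε-close {0}): {0,2,4,6}
'e' @ 1: {}  — no active states
rest 'eadeaa' ignored (set empty)
end set {} — state 1 not in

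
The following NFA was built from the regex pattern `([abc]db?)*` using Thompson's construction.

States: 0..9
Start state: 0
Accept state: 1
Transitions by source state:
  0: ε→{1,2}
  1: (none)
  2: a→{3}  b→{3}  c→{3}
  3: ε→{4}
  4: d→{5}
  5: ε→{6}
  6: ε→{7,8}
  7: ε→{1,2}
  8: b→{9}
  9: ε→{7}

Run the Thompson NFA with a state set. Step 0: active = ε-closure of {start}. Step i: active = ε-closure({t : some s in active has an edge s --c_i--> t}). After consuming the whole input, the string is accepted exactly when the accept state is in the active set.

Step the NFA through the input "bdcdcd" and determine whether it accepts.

Answer: ACCEPT

Derivation:
initial (ε-close {0}): {0,1,2}
'b' @ 1: {3,4}
'd' @ 2: {1,2,5,6,7,8}  ✓accept
'c' @ 3: {3,4}
'd' @ 4: {1,2,5,6,7,8}  ✓accept
'c' @ 5: {3,4}
'd' @ 6: {1,2,5,6,7,8}  ✓accept
after full input: {1,2,5,6,7,8}  (accept=1 in)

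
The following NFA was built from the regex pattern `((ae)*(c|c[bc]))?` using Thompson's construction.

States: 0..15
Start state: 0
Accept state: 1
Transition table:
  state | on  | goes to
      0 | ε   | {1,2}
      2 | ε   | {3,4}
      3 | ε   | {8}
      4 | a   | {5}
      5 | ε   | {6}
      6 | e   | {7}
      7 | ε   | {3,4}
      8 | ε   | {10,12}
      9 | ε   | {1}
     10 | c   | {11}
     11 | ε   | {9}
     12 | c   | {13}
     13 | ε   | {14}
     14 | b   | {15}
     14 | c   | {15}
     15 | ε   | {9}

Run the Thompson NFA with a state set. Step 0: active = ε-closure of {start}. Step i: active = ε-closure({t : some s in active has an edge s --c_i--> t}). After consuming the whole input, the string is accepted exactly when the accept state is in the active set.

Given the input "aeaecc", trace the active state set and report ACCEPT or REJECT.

Answer: ACCEPT

Steps:
initial (ε-close {0}): {0,1,2,3,4,8,10,12}
'a' @ 1: {5,6}
'e' @ 2: {3,4,7,8,10,12}
'a' @ 3: {5,6}
'e' @ 4: {3,4,7,8,10,12}
'c' @ 5: {1,9,11,13,14}  ✓accept
'c' @ 6: {1,9,15}  ✓accept
final: {1,9,15}; accept 1 in set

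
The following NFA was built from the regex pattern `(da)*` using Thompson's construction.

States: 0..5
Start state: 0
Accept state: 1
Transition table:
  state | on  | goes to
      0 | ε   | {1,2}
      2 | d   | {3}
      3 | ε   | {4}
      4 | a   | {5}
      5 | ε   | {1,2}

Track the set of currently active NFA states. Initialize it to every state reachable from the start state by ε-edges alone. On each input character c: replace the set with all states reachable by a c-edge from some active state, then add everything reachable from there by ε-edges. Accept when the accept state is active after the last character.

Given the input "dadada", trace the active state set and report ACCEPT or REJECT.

Answer: ACCEPT

Trace:
initial (ε-close {0}): {0,1,2}
'd' @ 1: {3,4}
'a' @ 2: {1,2,5}  ✓accept
'd' @ 3: {3,4}
'a' @ 4: {1,2,5}  ✓accept
'd' @ 5: {3,4}
'a' @ 6: {1,2,5}  ✓accept
final: {1,2,5}; accept 1 in set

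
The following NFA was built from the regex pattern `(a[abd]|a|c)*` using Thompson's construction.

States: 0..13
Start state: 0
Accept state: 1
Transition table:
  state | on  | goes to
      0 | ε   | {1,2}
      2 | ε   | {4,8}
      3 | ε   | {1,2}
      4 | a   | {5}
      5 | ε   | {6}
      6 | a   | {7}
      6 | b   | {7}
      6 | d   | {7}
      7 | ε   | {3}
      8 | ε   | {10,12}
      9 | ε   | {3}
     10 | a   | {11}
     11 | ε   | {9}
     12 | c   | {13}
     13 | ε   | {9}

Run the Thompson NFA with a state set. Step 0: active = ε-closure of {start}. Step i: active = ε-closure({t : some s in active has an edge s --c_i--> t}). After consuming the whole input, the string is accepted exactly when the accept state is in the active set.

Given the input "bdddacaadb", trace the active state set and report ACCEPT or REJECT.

S₀ = ε-closure({0}) = {0,1,2,4,8,10,12}
'b' @ 1: {}  — dead — no transitions
rest 'dddacaadb' ignored (set empty)
final: {}; accept 1 not in set

Answer: REJECT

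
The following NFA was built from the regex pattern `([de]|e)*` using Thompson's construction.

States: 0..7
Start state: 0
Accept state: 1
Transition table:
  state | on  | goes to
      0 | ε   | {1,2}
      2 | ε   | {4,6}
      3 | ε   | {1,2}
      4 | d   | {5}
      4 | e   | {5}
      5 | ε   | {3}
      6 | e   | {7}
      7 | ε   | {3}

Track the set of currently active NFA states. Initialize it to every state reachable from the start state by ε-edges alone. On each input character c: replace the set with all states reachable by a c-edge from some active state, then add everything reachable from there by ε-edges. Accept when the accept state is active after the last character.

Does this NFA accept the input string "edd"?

Answer: ACCEPT

Trace:
S₀ = ε-closure({0}) = {0,1,2,4,6}
'e' @ 1: {1,2,3,4,5,6,7}  [accepting]
'd' @ 2: {1,2,3,4,5,6}  [accepting]
'd' @ 3: {1,2,3,4,5,6}  [accepting]
after full input: {1,2,3,4,5,6}  (accept=1 in)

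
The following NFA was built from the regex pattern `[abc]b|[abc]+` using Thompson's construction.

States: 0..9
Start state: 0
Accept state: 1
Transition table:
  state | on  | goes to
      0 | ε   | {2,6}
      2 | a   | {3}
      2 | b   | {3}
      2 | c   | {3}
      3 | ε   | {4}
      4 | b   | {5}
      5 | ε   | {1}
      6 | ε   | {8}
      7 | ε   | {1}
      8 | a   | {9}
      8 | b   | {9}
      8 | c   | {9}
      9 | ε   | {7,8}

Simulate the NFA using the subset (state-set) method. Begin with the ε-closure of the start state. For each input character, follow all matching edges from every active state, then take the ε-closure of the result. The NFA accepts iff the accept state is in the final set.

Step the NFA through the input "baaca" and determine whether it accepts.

S₀ = ε-closure({0}) = {0,2,6,8}
'b' @ 1: {1,3,4,7,8,9}  ✓accept
'a' @ 2: {1,7,8,9}  ✓accept
'a' @ 3: {1,7,8,9}  ✓accept
'c' @ 4: {1,7,8,9}  ✓accept
'a' @ 5: {1,7,8,9}  ✓accept
end set {1,7,8,9} — state 1 in

Answer: ACCEPT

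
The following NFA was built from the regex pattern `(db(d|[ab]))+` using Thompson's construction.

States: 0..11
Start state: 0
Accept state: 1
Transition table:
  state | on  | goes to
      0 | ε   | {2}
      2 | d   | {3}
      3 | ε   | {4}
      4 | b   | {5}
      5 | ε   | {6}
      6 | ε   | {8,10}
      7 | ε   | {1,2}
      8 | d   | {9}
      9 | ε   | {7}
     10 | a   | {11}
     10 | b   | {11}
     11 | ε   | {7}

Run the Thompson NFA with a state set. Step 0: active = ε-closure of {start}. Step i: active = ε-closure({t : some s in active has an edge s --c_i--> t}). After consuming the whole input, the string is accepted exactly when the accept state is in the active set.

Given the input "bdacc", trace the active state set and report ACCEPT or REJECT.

S₀ = ε-closure({0}) = {0,2}
'b' @ 1: {}  — no active states
rest 'dacc' ignored (set empty)
final: {}; accept 1 not in set

Answer: REJECT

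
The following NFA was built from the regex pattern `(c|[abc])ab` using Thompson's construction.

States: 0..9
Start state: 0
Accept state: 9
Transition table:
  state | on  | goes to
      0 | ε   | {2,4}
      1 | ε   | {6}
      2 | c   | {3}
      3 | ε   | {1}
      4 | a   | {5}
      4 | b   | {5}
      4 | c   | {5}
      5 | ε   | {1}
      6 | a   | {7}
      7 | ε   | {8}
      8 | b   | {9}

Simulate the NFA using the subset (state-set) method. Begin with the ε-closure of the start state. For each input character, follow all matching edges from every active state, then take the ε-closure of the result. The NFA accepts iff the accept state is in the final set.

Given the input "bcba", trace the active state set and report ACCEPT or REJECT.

Answer: REJECT

Trace:
initial (ε-close {0}): {0,2,4}
'b' @ 1: {1,5,6}
'c' @ 2: {}  — dead — no transitions
rest 'ba' ignored (set empty)
end set {} — state 9 not in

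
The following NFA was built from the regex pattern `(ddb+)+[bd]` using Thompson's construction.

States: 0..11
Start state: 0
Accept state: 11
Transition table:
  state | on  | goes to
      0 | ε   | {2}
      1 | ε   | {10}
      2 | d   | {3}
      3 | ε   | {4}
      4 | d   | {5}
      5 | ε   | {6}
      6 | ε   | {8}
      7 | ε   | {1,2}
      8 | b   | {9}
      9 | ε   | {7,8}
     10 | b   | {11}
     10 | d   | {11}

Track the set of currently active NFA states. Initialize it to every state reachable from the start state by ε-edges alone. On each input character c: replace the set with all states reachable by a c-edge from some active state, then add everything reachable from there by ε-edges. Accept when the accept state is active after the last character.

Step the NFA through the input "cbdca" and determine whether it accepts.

Answer: REJECT

Derivation:
start: ε-closure({0}) = {0,2}
'c' @ 1: {}  — dead — no transitions
rest 'bdca' ignored (set empty)
after full input: {}  (accept=11 not in)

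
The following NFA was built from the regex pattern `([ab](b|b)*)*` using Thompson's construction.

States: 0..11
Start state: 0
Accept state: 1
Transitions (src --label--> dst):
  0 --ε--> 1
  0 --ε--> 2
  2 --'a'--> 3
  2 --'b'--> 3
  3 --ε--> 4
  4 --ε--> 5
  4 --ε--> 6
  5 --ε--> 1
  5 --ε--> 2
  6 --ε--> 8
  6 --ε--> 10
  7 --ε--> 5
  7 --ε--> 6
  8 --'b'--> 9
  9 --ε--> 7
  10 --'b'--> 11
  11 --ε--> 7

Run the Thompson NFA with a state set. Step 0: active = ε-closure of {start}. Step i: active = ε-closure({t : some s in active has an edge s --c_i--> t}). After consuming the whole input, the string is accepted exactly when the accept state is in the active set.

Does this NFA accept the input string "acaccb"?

Answer: REJECT

Steps:
initial (ε-close {0}): {0,1,2}
'a' @ 1: {1,2,3,4,5,6,8,10}  ✓accept
'c' @ 2: {}  — no active states
rest 'accb' ignored (set empty)
final: {}; accept 1 not in set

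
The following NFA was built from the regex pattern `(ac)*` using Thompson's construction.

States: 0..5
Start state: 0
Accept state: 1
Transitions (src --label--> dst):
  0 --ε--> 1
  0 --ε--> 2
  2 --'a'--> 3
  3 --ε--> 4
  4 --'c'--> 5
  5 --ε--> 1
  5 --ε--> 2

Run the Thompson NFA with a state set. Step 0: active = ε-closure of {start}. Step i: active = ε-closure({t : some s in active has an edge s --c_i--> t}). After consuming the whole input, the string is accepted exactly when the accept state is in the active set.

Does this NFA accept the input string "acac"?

initial (ε-close {0}): {0,1,2}
'a' @ 1: {3,4}
'c' @ 2: {1,2,5}  ✓accept
'a' @ 3: {3,4}
'c' @ 4: {1,2,5}  ✓accept
end set {1,2,5} — state 1 in

Answer: ACCEPT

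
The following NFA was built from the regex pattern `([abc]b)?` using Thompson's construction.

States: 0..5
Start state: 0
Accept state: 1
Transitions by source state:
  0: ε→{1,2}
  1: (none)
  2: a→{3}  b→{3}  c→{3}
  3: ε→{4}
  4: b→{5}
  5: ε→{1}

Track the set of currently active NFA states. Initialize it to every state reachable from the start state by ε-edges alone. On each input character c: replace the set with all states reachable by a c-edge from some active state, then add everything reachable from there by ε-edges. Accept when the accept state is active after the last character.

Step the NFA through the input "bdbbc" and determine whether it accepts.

Answer: REJECT

Steps:
start: ε-closure({0}) = {0,1,2}
'b' @ 1: {3,4}
'd' @ 2: {}  — dead — no transitions
rest 'bbc' ignored (set empty)
after full input: {}  (accept=1 not in)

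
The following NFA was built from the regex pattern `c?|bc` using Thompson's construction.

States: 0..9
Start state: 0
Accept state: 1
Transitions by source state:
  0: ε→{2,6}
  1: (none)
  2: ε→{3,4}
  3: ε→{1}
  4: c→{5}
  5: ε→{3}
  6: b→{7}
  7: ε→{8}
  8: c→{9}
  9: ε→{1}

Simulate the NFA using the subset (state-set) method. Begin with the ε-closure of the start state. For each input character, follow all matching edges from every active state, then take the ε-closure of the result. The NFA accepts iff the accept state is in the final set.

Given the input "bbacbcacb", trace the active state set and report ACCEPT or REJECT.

S₀ = ε-closure({0}) = {0,1,2,3,4,6}
'b' @ 1: {7,8}
'b' @ 2: {}  — no active states
rest 'acbcacb' ignored (set empty)
final: {}; accept 1 not in set

Answer: REJECT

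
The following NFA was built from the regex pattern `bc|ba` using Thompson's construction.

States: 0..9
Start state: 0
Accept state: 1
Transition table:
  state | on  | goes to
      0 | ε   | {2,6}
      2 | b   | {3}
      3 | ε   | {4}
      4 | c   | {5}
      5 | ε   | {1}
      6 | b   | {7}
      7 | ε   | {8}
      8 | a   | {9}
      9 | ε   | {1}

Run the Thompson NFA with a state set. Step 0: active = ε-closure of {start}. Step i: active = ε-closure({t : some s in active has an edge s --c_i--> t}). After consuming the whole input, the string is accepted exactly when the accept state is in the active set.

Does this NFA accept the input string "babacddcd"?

Answer: REJECT

Trace:
S₀ = ε-closure({0}) = {0,2,6}
'b' @ 1: {3,4,7,8}
'a' @ 2: {1,9}  ✓accept
'b' @ 3: {}  — no active states
rest 'acddcd' ignored (set empty)
after full input: {}  (accept=1 not in)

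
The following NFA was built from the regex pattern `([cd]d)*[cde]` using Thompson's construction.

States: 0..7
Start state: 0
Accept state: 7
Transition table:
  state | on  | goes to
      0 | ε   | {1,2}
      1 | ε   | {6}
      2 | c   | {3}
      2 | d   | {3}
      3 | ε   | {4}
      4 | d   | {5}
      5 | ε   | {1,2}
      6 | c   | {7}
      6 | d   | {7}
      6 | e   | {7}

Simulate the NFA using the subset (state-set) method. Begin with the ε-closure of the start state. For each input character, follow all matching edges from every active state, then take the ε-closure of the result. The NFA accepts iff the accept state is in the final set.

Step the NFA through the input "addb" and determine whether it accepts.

initial (ε-close {0}): {0,1,2,6}
'a' @ 1: {}  — dead — no transitions
rest 'ddb' ignored (set empty)
after full input: {}  (accept=7 not in)

Answer: REJECT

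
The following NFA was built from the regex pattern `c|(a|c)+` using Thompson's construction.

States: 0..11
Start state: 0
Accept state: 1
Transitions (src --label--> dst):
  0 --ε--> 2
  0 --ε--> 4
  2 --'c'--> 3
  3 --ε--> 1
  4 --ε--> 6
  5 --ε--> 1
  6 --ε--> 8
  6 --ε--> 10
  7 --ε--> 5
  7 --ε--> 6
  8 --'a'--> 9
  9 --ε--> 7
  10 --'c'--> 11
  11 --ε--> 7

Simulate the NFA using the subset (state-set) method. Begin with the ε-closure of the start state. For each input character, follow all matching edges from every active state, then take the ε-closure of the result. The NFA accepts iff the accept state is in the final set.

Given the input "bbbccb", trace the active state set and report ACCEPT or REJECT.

Answer: REJECT

Derivation:
start: ε-closure({0}) = {0,2,4,6,8,10}
'b' @ 1: {}  — no active states
rest 'bbccb' ignored (set empty)
end set {} — state 1 not in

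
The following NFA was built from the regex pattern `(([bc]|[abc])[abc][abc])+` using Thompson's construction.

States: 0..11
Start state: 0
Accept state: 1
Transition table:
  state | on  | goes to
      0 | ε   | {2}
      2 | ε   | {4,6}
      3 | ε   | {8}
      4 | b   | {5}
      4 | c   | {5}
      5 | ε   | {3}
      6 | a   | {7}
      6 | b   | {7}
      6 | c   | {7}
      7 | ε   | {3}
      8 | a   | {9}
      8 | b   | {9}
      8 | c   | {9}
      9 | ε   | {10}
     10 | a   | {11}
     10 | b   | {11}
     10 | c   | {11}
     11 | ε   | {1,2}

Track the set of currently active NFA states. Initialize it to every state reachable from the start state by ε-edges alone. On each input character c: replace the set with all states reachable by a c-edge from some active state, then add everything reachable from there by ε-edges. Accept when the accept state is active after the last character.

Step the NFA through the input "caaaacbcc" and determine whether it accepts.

S₀ = ε-closure({0}) = {0,2,4,6}
'c' @ 1: {3,5,7,8}
'a' @ 2: {9,10}
'a' @ 3: {1,2,4,6,11}  (accept∈set)
'a' @ 4: {3,7,8}
'a' @ 5: {9,10}
'c' @ 6: {1,2,4,6,11}  (accept∈set)
'b' @ 7: {3,5,7,8}
'c' @ 8: {9,10}
'c' @ 9: {1,2,4,6,11}  (accept∈set)
end set {1,2,4,6,11} — state 1 in

Answer: ACCEPT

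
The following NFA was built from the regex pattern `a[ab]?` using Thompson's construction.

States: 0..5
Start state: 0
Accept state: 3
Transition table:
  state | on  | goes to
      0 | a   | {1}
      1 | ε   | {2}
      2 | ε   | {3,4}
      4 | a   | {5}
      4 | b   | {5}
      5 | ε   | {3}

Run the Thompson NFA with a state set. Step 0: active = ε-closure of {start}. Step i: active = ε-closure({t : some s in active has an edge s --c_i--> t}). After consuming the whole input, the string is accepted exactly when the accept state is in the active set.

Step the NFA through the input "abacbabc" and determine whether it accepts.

S₀ = ε-closure({0}) = {0}
'a' @ 1: {1,2,3,4}  ✓accept
'b' @ 2: {3,5}  ✓accept
'a' @ 3: {}  — state set empty
rest 'cbabc' ignored (set empty)
end set {} — state 3 not in

Answer: REJECT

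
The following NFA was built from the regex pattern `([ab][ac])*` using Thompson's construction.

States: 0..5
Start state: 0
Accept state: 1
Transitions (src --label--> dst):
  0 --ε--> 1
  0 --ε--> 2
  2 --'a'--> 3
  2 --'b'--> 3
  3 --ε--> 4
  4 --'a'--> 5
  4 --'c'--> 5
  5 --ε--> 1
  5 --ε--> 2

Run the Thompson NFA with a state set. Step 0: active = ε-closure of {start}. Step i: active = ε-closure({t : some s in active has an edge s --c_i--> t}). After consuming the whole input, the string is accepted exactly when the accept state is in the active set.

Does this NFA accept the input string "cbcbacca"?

Answer: REJECT

Steps:
initial (ε-close {0}): {0,1,2}
'c' @ 1: {}  — no active states
rest 'bcbacca' ignored (set empty)
after full input: {}  (accept=1 not in)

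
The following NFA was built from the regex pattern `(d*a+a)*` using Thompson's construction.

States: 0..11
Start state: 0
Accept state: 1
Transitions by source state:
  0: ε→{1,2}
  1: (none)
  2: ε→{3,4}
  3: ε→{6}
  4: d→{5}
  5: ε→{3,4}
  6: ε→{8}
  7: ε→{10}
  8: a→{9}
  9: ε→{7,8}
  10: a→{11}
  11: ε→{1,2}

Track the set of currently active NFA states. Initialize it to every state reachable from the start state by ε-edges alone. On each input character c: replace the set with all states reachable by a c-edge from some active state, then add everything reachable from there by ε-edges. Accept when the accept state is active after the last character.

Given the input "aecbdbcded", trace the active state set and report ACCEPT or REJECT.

initial (ε-close {0}): {0,1,2,3,4,6,8}
'a' @ 1: {7,8,9,10}
'e' @ 2: {}  — state set empty
rest 'cbdbcded' ignored (set empty)
final: {}; accept 1 not in set

Answer: REJECT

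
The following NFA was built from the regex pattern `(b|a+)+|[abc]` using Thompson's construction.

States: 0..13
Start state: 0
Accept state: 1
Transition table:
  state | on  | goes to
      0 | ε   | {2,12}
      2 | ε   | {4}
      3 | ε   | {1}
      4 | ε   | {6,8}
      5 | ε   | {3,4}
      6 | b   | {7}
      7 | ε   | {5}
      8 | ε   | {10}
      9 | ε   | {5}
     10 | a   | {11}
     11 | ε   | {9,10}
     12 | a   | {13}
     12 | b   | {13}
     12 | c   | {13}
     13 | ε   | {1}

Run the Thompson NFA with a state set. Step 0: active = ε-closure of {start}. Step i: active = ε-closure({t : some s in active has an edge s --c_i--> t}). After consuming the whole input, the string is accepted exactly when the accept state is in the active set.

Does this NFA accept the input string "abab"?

Answer: ACCEPT

Steps:
start: ε-closure({0}) = {0,2,4,6,8,10,12}
'a' @ 1: {1,3,4,5,6,8,9,10,11,13}  (accept∈set)
'b' @ 2: {1,3,4,5,6,7,8,10}  (accept∈set)
'a' @ 3: {1,3,4,5,6,8,9,10,11}  (accept∈set)
'b' @ 4: {1,3,4,5,6,7,8,10}  (accept∈set)
after full input: {1,3,4,5,6,7,8,10}  (accept=1 in)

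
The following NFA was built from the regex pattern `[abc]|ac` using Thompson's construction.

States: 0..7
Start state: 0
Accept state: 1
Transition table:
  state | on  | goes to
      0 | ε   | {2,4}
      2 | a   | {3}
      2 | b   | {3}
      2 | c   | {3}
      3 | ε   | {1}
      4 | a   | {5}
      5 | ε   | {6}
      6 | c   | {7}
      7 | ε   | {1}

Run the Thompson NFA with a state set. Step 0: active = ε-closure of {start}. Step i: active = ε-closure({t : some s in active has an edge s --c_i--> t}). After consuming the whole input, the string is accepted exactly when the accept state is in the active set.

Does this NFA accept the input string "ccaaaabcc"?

Answer: REJECT

Trace:
initial (ε-close {0}): {0,2,4}
'c' @ 1: {1,3}  (accept∈set)
'c' @ 2: {}  — state set empty
rest 'aaaabcc' ignored (set empty)
after full input: {}  (accept=1 not in)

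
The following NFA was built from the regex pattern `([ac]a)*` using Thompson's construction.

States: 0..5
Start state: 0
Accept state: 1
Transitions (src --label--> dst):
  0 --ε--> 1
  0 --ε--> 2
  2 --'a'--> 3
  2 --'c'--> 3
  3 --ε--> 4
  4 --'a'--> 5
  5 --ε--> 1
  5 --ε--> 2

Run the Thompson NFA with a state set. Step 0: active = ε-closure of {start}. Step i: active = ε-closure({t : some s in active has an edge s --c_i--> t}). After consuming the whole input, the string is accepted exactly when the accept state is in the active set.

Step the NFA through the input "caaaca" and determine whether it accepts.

Answer: ACCEPT

Steps:
initial (ε-close {0}): {0,1,2}
'c' @ 1: {3,4}
'a' @ 2: {1,2,5}  [accepting]
'a' @ 3: {3,4}
'a' @ 4: {1,2,5}  [accepting]
'c' @ 5: {3,4}
'a' @ 6: {1,2,5}  [accepting]
after full input: {1,2,5}  (accept=1 in)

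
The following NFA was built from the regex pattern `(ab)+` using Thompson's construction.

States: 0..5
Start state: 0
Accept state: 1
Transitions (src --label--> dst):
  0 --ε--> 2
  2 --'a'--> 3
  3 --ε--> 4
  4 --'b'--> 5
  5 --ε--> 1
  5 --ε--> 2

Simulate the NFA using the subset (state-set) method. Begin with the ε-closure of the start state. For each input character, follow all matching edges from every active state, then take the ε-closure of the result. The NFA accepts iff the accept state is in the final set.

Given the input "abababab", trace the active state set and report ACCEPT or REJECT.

Answer: ACCEPT

Derivation:
S₀ = ε-closure({0}) = {0,2}
'a' @ 1: {3,4}
'b' @ 2: {1,2,5}  (accept∈set)
'a' @ 3: {3,4}
'b' @ 4: {1,2,5}  (accept∈set)
'a' @ 5: {3,4}
'b' @ 6: {1,2,5}  (accept∈set)
'a' @ 7: {3,4}
'b' @ 8: {1,2,5}  (accept∈set)
final: {1,2,5}; accept 1 in set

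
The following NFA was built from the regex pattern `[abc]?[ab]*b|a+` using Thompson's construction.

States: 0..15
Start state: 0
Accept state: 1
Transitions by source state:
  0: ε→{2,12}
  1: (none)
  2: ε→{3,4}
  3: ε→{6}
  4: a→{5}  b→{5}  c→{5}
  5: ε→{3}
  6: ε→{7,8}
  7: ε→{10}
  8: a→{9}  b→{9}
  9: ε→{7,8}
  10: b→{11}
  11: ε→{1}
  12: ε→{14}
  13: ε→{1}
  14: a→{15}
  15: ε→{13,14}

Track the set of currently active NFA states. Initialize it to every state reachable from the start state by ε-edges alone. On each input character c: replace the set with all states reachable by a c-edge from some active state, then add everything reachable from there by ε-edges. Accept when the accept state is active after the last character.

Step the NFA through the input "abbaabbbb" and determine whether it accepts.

initial (ε-close {0}): {0,2,3,4,6,7,8,10,12,14}
'a' @ 1: {1,3,5,6,7,8,9,10,13,14,15}  (accept∈set)
'b' @ 2: {1,7,8,9,10,11}  (accept∈set)
'b' @ 3: {1,7,8,9,10,11}  (accept∈set)
'a' @ 4: {7,8,9,10}
'a' @ 5: {7,8,9,10}
'b' @ 6: {1,7,8,9,10,11}  (accept∈set)
'b' @ 7: {1,7,8,9,10,11}  (accept∈set)
'b' @ 8: {1,7,8,9,10,11}  (accept∈set)
'b' @ 9: {1,7,8,9,10,11}  (accept∈set)
end set {1,7,8,9,10,11} — state 1 in

Answer: ACCEPT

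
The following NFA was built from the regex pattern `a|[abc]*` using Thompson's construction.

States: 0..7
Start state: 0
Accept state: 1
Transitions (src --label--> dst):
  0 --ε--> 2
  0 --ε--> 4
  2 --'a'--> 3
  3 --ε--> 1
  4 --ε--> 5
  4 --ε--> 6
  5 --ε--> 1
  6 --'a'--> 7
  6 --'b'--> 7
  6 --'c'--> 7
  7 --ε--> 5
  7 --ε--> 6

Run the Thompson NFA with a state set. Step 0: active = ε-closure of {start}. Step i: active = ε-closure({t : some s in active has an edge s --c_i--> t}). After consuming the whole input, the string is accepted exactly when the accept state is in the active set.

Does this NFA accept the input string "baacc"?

S₀ = ε-closure({0}) = {0,1,2,4,5,6}
'b' @ 1: {1,5,6,7}  (accept∈set)
'a' @ 2: {1,5,6,7}  (accept∈set)
'a' @ 3: {1,5,6,7}  (accept∈set)
'c' @ 4: {1,5,6,7}  (accept∈set)
'c' @ 5: {1,5,6,7}  (accept∈set)
final: {1,5,6,7}; accept 1 in set

Answer: ACCEPT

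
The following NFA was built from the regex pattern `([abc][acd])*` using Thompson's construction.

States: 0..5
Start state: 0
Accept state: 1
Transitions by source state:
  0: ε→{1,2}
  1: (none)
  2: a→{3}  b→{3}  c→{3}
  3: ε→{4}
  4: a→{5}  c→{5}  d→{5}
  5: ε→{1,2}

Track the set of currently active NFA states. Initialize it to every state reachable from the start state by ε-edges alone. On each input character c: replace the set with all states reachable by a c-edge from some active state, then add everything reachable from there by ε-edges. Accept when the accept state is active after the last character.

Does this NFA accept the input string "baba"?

S₀ = ε-closure({0}) = {0,1,2}
'b' @ 1: {3,4}
'a' @ 2: {1,2,5}  [accepting]
'b' @ 3: {3,4}
'a' @ 4: {1,2,5}  [accepting]
after full input: {1,2,5}  (accept=1 in)

Answer: ACCEPT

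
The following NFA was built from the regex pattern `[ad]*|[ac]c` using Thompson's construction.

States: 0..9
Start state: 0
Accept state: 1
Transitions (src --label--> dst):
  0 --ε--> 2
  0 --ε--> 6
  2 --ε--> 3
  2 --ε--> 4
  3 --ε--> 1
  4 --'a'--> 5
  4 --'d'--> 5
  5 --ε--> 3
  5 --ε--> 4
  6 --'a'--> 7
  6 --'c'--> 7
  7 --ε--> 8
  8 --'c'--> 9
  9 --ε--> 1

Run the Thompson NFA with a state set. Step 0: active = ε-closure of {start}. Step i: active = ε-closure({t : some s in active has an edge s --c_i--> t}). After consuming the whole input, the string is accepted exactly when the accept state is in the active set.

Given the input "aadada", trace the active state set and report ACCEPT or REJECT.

Answer: ACCEPT

Steps:
S₀ = ε-closure({0}) = {0,1,2,3,4,6}
'a' @ 1: {1,3,4,5,7,8}  [accepting]
'a' @ 2: {1,3,4,5}  [accepting]
'd' @ 3: {1,3,4,5}  [accepting]
'a' @ 4: {1,3,4,5}  [accepting]
'd' @ 5: {1,3,4,5}  [accepting]
'a' @ 6: {1,3,4,5}  [accepting]
end set {1,3,4,5} — state 1 in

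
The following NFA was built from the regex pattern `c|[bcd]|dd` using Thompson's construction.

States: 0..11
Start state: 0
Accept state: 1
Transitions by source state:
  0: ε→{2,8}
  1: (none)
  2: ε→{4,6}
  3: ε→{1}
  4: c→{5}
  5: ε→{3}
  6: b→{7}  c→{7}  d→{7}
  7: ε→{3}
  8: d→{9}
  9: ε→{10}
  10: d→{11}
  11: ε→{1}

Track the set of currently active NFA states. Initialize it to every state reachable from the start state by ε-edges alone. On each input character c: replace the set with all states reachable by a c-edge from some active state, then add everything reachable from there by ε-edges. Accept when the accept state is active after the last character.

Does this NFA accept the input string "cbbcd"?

start: ε-closure({0}) = {0,2,4,6,8}
'c' @ 1: {1,3,5,7}  ✓accept
'b' @ 2: {}  — dead — no transitions
rest 'bcd' ignored (set empty)
final: {}; accept 1 not in set

Answer: REJECT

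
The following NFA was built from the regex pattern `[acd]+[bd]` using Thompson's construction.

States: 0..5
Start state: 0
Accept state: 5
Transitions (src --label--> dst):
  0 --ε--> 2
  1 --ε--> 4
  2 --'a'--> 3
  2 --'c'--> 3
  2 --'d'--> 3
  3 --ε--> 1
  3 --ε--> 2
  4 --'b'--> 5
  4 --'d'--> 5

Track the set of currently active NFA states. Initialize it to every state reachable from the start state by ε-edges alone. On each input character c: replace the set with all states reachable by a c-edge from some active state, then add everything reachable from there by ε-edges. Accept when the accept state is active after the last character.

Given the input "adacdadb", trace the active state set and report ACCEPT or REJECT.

start: ε-closure({0}) = {0,2}
'a' @ 1: {1,2,3,4}
'd' @ 2: {1,2,3,4,5}  ✓accept
'a' @ 3: {1,2,3,4}
'c' @ 4: {1,2,3,4}
'd' @ 5: {1,2,3,4,5}  ✓accept
'a' @ 6: {1,2,3,4}
'd' @ 7: {1,2,3,4,5}  ✓accept
'b' @ 8: {5}  ✓accept
final: {5}; accept 5 in set

Answer: ACCEPT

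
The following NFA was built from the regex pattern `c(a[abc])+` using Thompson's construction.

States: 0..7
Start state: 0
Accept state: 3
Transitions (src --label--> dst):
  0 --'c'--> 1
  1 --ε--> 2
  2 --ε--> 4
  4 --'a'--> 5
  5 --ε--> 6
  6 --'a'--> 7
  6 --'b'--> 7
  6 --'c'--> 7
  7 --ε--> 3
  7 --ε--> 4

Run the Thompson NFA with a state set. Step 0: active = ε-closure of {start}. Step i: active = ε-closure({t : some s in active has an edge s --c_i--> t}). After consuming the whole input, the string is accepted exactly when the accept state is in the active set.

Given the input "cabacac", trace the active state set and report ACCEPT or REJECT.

Answer: ACCEPT

Derivation:
start: ε-closure({0}) = {0}
'c' @ 1: {1,2,4}
'a' @ 2: {5,6}
'b' @ 3: {3,4,7}  [accepting]
'a' @ 4: {5,6}
'c' @ 5: {3,4,7}  [accepting]
'a' @ 6: {5,6}
'c' @ 7: {3,4,7}  [accepting]
end set {3,4,7} — state 3 in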